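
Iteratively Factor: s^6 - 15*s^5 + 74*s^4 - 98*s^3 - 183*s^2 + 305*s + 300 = (s - 3)*(s^5 - 12*s^4 + 38*s^3 + 16*s^2 - 135*s - 100) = (s - 3)*(s + 1)*(s^4 - 13*s^3 + 51*s^2 - 35*s - 100) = (s - 3)*(s + 1)^2*(s^3 - 14*s^2 + 65*s - 100) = (s - 4)*(s - 3)*(s + 1)^2*(s^2 - 10*s + 25) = (s - 5)*(s - 4)*(s - 3)*(s + 1)^2*(s - 5)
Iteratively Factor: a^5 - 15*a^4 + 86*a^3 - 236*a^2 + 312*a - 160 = (a - 4)*(a^4 - 11*a^3 + 42*a^2 - 68*a + 40) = (a - 4)*(a - 2)*(a^3 - 9*a^2 + 24*a - 20) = (a - 4)*(a - 2)^2*(a^2 - 7*a + 10) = (a - 4)*(a - 2)^3*(a - 5)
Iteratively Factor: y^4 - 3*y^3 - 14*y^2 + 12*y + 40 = (y + 2)*(y^3 - 5*y^2 - 4*y + 20) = (y + 2)^2*(y^2 - 7*y + 10) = (y - 5)*(y + 2)^2*(y - 2)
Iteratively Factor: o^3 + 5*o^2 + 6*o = (o + 2)*(o^2 + 3*o) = (o + 2)*(o + 3)*(o)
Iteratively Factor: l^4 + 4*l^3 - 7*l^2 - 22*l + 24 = (l + 3)*(l^3 + l^2 - 10*l + 8) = (l - 2)*(l + 3)*(l^2 + 3*l - 4) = (l - 2)*(l + 3)*(l + 4)*(l - 1)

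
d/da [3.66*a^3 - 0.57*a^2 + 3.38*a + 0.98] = 10.98*a^2 - 1.14*a + 3.38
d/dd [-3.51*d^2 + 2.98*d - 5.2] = 2.98 - 7.02*d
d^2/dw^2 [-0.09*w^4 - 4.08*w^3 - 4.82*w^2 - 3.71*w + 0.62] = -1.08*w^2 - 24.48*w - 9.64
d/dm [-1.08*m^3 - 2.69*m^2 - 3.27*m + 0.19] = -3.24*m^2 - 5.38*m - 3.27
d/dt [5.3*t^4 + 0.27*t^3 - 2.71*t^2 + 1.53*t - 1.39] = 21.2*t^3 + 0.81*t^2 - 5.42*t + 1.53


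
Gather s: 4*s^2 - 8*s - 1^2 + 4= 4*s^2 - 8*s + 3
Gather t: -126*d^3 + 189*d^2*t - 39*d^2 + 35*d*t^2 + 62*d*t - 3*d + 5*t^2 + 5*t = -126*d^3 - 39*d^2 - 3*d + t^2*(35*d + 5) + t*(189*d^2 + 62*d + 5)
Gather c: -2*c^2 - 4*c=-2*c^2 - 4*c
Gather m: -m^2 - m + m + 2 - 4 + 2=-m^2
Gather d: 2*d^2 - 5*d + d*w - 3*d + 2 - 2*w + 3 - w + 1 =2*d^2 + d*(w - 8) - 3*w + 6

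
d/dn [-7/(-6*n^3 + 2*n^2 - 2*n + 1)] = 14*(-9*n^2 + 2*n - 1)/(6*n^3 - 2*n^2 + 2*n - 1)^2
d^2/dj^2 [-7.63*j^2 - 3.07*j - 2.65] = -15.2600000000000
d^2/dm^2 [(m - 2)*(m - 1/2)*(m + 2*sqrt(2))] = 6*m - 5 + 4*sqrt(2)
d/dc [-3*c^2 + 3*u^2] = -6*c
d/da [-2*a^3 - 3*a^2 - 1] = 6*a*(-a - 1)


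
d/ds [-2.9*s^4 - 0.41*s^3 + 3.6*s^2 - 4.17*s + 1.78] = -11.6*s^3 - 1.23*s^2 + 7.2*s - 4.17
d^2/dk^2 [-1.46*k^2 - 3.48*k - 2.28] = -2.92000000000000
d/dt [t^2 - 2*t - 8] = 2*t - 2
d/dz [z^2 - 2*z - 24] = 2*z - 2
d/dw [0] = 0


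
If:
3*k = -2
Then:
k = -2/3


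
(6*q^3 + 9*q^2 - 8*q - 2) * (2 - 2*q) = -12*q^4 - 6*q^3 + 34*q^2 - 12*q - 4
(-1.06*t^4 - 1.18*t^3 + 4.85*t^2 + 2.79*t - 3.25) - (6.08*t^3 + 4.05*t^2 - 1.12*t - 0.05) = -1.06*t^4 - 7.26*t^3 + 0.8*t^2 + 3.91*t - 3.2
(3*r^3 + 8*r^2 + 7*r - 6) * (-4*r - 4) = -12*r^4 - 44*r^3 - 60*r^2 - 4*r + 24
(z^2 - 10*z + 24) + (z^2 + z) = 2*z^2 - 9*z + 24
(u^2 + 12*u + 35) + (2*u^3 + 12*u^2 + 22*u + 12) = 2*u^3 + 13*u^2 + 34*u + 47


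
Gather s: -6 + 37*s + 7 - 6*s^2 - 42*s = -6*s^2 - 5*s + 1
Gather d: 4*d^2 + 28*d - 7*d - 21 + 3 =4*d^2 + 21*d - 18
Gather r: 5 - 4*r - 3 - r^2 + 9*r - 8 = -r^2 + 5*r - 6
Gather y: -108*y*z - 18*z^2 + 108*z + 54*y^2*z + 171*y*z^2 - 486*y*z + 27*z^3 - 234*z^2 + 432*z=54*y^2*z + y*(171*z^2 - 594*z) + 27*z^3 - 252*z^2 + 540*z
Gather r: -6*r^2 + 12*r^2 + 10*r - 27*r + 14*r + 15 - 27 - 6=6*r^2 - 3*r - 18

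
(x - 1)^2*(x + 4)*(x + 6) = x^4 + 8*x^3 + 5*x^2 - 38*x + 24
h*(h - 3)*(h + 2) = h^3 - h^2 - 6*h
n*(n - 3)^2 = n^3 - 6*n^2 + 9*n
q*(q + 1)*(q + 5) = q^3 + 6*q^2 + 5*q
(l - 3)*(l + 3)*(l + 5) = l^3 + 5*l^2 - 9*l - 45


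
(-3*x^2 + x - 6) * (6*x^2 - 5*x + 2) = -18*x^4 + 21*x^3 - 47*x^2 + 32*x - 12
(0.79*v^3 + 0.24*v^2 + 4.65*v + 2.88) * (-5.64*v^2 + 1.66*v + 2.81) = -4.4556*v^5 - 0.0422*v^4 - 23.6077*v^3 - 7.8498*v^2 + 17.8473*v + 8.0928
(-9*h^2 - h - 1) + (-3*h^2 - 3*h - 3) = -12*h^2 - 4*h - 4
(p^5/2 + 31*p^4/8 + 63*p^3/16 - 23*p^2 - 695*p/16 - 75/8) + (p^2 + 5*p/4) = p^5/2 + 31*p^4/8 + 63*p^3/16 - 22*p^2 - 675*p/16 - 75/8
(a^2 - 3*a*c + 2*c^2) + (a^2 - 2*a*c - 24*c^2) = 2*a^2 - 5*a*c - 22*c^2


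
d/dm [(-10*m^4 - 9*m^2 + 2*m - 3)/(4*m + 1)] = 2*(-60*m^4 - 20*m^3 - 18*m^2 - 9*m + 7)/(16*m^2 + 8*m + 1)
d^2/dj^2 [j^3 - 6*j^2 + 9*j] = 6*j - 12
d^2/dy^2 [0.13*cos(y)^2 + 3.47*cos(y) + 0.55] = -3.47*cos(y) - 0.26*cos(2*y)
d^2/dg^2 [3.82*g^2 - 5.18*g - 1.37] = 7.64000000000000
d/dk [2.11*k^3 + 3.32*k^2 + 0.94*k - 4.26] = 6.33*k^2 + 6.64*k + 0.94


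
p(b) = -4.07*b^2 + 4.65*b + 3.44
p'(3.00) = -19.77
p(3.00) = -19.24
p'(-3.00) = 29.07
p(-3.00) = -47.14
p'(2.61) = -16.60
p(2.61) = -12.15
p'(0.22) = 2.86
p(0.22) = 4.27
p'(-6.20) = 55.12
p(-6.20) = -181.84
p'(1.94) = -11.14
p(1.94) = -2.86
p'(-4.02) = 37.37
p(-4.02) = -81.03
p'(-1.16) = 14.09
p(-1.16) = -7.43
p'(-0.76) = 10.84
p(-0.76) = -2.44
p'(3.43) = -23.27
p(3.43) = -28.49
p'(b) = 4.65 - 8.14*b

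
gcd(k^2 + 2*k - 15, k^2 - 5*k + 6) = k - 3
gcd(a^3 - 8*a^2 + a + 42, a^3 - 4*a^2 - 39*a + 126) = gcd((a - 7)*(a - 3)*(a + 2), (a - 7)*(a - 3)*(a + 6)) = a^2 - 10*a + 21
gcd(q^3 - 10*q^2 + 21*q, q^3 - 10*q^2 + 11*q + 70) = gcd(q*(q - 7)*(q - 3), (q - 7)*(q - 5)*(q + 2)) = q - 7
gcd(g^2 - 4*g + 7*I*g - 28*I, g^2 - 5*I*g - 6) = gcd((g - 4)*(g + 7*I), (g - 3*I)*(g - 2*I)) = 1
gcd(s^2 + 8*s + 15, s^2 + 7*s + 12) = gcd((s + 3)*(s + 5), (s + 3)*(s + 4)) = s + 3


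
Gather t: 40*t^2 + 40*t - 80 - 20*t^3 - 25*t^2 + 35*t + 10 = -20*t^3 + 15*t^2 + 75*t - 70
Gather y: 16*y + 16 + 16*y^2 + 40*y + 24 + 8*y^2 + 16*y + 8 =24*y^2 + 72*y + 48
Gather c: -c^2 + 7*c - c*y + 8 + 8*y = -c^2 + c*(7 - y) + 8*y + 8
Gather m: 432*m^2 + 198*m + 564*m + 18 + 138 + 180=432*m^2 + 762*m + 336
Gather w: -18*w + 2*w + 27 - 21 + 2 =8 - 16*w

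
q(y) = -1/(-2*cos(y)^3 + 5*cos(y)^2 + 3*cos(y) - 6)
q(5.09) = 0.23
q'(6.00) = 25.15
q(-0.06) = 79.37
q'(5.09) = 0.29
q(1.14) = 0.25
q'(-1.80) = 0.01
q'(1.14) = -0.34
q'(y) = -(-6*sin(y)*cos(y)^2 + 10*sin(y)*cos(y) + 3*sin(y))/(-2*cos(y)^3 + 5*cos(y)^2 + 3*cos(y) - 6)^2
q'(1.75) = -0.02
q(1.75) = 0.16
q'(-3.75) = 0.33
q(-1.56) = 0.17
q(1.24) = 0.22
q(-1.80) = 0.16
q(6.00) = 3.57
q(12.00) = 0.90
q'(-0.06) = 2645.50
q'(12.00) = 3.12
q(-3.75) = 0.25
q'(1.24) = -0.25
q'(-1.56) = 0.09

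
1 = 1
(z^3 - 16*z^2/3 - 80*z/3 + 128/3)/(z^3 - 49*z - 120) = (3*z^2 + 8*z - 16)/(3*(z^2 + 8*z + 15))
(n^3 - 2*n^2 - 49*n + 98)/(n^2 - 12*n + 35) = (n^2 + 5*n - 14)/(n - 5)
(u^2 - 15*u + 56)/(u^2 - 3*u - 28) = (u - 8)/(u + 4)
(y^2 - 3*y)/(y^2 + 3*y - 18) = y/(y + 6)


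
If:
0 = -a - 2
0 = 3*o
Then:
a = -2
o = 0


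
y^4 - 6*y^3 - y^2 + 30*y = y*(y - 5)*(y - 3)*(y + 2)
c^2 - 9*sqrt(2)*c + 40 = (c - 5*sqrt(2))*(c - 4*sqrt(2))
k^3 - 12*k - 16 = (k - 4)*(k + 2)^2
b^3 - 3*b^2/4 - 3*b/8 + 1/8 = (b - 1)*(b - 1/4)*(b + 1/2)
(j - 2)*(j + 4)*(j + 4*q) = j^3 + 4*j^2*q + 2*j^2 + 8*j*q - 8*j - 32*q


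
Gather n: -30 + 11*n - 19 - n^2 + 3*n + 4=-n^2 + 14*n - 45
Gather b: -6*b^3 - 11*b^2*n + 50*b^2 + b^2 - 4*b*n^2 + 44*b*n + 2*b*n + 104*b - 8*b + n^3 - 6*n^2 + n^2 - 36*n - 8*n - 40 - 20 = -6*b^3 + b^2*(51 - 11*n) + b*(-4*n^2 + 46*n + 96) + n^3 - 5*n^2 - 44*n - 60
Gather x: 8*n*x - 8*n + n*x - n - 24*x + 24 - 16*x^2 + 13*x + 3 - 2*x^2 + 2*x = -9*n - 18*x^2 + x*(9*n - 9) + 27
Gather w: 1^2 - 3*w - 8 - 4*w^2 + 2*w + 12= -4*w^2 - w + 5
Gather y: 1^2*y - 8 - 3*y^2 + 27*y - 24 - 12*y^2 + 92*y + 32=-15*y^2 + 120*y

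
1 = 1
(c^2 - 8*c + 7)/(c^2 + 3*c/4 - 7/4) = 4*(c - 7)/(4*c + 7)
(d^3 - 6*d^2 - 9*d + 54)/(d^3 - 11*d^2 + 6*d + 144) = (d - 3)/(d - 8)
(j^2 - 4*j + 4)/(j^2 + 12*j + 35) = (j^2 - 4*j + 4)/(j^2 + 12*j + 35)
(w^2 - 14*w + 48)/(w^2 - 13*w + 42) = (w - 8)/(w - 7)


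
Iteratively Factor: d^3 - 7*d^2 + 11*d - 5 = (d - 1)*(d^2 - 6*d + 5) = (d - 1)^2*(d - 5)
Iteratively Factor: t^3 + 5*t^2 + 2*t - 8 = (t - 1)*(t^2 + 6*t + 8) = (t - 1)*(t + 2)*(t + 4)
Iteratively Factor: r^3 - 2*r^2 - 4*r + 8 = (r - 2)*(r^2 - 4) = (r - 2)*(r + 2)*(r - 2)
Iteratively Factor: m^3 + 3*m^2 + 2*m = (m + 1)*(m^2 + 2*m) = m*(m + 1)*(m + 2)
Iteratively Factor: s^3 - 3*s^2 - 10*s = (s)*(s^2 - 3*s - 10) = s*(s + 2)*(s - 5)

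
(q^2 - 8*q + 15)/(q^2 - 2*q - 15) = (q - 3)/(q + 3)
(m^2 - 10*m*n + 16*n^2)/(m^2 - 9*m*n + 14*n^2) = (m - 8*n)/(m - 7*n)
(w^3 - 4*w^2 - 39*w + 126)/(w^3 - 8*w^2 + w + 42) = (w + 6)/(w + 2)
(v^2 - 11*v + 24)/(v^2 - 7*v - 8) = (v - 3)/(v + 1)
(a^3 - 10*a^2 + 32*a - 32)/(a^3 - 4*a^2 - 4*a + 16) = (a - 4)/(a + 2)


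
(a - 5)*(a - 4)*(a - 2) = a^3 - 11*a^2 + 38*a - 40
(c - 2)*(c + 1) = c^2 - c - 2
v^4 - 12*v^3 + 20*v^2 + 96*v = v*(v - 8)*(v - 6)*(v + 2)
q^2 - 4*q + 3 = (q - 3)*(q - 1)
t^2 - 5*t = t*(t - 5)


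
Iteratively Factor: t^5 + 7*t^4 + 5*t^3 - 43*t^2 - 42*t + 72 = (t + 4)*(t^4 + 3*t^3 - 7*t^2 - 15*t + 18) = (t + 3)*(t + 4)*(t^3 - 7*t + 6) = (t - 2)*(t + 3)*(t + 4)*(t^2 + 2*t - 3) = (t - 2)*(t - 1)*(t + 3)*(t + 4)*(t + 3)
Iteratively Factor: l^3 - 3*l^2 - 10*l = (l)*(l^2 - 3*l - 10) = l*(l + 2)*(l - 5)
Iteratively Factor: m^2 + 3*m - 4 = (m + 4)*(m - 1)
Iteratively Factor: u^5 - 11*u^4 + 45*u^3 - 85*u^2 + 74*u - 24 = (u - 4)*(u^4 - 7*u^3 + 17*u^2 - 17*u + 6) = (u - 4)*(u - 1)*(u^3 - 6*u^2 + 11*u - 6) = (u - 4)*(u - 2)*(u - 1)*(u^2 - 4*u + 3) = (u - 4)*(u - 3)*(u - 2)*(u - 1)*(u - 1)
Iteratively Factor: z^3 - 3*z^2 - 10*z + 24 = (z - 4)*(z^2 + z - 6) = (z - 4)*(z - 2)*(z + 3)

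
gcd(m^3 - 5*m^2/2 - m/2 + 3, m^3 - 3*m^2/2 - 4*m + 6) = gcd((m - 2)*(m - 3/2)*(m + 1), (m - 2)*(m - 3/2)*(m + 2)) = m^2 - 7*m/2 + 3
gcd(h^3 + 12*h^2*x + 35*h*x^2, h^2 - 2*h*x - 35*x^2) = h + 5*x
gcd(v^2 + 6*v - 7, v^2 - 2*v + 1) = v - 1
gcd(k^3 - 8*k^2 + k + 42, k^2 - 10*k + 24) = 1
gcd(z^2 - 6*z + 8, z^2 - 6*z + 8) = z^2 - 6*z + 8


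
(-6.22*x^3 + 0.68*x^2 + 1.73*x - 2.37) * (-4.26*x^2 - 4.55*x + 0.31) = 26.4972*x^5 + 25.4042*x^4 - 12.392*x^3 + 2.4355*x^2 + 11.3198*x - 0.7347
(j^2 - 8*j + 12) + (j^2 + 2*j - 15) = 2*j^2 - 6*j - 3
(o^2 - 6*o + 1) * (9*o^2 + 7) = 9*o^4 - 54*o^3 + 16*o^2 - 42*o + 7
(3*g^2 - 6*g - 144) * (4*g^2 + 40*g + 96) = 12*g^4 + 96*g^3 - 528*g^2 - 6336*g - 13824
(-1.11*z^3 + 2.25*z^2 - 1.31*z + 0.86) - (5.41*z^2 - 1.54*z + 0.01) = -1.11*z^3 - 3.16*z^2 + 0.23*z + 0.85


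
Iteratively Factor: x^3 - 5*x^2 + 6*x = (x - 2)*(x^2 - 3*x) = (x - 3)*(x - 2)*(x)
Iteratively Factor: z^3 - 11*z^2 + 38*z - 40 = (z - 5)*(z^2 - 6*z + 8) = (z - 5)*(z - 2)*(z - 4)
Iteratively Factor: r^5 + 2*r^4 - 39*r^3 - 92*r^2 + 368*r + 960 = (r - 5)*(r^4 + 7*r^3 - 4*r^2 - 112*r - 192) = (r - 5)*(r - 4)*(r^3 + 11*r^2 + 40*r + 48) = (r - 5)*(r - 4)*(r + 4)*(r^2 + 7*r + 12) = (r - 5)*(r - 4)*(r + 3)*(r + 4)*(r + 4)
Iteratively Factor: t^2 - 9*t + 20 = (t - 5)*(t - 4)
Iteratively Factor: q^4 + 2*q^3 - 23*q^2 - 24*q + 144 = (q + 4)*(q^3 - 2*q^2 - 15*q + 36) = (q - 3)*(q + 4)*(q^2 + q - 12) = (q - 3)^2*(q + 4)*(q + 4)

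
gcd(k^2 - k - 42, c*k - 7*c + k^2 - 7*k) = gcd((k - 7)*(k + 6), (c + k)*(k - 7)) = k - 7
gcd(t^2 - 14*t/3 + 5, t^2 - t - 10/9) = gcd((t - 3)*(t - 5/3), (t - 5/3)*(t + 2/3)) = t - 5/3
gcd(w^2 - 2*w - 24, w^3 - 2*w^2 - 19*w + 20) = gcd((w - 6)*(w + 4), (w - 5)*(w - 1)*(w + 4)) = w + 4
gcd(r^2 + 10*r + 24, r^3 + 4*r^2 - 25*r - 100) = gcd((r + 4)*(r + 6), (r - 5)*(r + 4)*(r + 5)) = r + 4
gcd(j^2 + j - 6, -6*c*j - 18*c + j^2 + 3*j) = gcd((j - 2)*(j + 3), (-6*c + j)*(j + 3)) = j + 3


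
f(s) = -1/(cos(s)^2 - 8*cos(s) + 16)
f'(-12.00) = 0.03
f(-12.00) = -0.10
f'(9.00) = 0.01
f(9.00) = -0.04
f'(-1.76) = -0.03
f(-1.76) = -0.06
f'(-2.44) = -0.01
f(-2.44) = -0.04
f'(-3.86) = 0.01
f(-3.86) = -0.04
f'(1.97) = 0.02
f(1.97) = -0.05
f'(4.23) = -0.02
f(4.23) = -0.05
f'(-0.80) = -0.04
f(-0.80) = -0.09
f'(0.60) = 0.04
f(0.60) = -0.10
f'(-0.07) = -0.01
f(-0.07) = -0.11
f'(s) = -(2*sin(s)*cos(s) - 8*sin(s))/(cos(s)^2 - 8*cos(s) + 16)^2 = -2*sin(s)/(cos(s) - 4)^3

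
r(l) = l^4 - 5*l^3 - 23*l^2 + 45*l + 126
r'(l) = 4*l^3 - 15*l^2 - 46*l + 45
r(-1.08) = 58.23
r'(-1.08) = 72.15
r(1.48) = 130.81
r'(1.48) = -42.97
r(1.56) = 127.17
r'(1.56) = -48.08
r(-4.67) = 399.11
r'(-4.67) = -474.70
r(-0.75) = 81.74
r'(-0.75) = 69.38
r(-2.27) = -9.63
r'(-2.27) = 25.34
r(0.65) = 144.34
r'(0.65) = 9.86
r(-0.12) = 120.28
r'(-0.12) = 50.30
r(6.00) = -216.00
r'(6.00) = 93.00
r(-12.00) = 25650.00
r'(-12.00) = -8475.00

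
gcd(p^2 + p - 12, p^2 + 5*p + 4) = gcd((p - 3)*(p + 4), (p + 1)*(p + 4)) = p + 4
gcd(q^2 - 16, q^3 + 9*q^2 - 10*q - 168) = q - 4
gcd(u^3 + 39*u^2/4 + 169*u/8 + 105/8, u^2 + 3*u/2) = u + 3/2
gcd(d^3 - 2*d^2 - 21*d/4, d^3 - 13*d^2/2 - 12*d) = d^2 + 3*d/2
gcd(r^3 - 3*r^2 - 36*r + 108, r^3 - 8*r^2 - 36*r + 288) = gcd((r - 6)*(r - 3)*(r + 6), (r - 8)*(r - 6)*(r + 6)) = r^2 - 36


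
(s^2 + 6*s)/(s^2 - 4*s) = (s + 6)/(s - 4)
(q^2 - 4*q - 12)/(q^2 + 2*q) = (q - 6)/q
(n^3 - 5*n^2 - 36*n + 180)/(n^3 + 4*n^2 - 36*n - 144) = (n - 5)/(n + 4)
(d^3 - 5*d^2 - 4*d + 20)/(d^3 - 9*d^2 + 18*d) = (d^3 - 5*d^2 - 4*d + 20)/(d*(d^2 - 9*d + 18))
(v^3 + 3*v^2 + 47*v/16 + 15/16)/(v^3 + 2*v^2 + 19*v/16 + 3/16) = (4*v + 5)/(4*v + 1)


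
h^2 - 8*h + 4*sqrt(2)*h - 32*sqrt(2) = (h - 8)*(h + 4*sqrt(2))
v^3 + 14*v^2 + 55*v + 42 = (v + 1)*(v + 6)*(v + 7)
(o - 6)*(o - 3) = o^2 - 9*o + 18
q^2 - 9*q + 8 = (q - 8)*(q - 1)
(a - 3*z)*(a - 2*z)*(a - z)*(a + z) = a^4 - 5*a^3*z + 5*a^2*z^2 + 5*a*z^3 - 6*z^4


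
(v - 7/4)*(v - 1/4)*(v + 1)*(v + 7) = v^4 + 6*v^3 - 137*v^2/16 - 21*v/2 + 49/16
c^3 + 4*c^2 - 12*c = c*(c - 2)*(c + 6)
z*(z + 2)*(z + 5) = z^3 + 7*z^2 + 10*z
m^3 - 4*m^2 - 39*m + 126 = (m - 7)*(m - 3)*(m + 6)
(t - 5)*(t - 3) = t^2 - 8*t + 15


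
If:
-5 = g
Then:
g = -5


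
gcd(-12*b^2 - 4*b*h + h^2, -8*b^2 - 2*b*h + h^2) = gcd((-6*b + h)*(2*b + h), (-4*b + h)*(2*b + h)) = 2*b + h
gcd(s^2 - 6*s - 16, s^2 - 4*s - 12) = s + 2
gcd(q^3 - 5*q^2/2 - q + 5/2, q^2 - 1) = q^2 - 1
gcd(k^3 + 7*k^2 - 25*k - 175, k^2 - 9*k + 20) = k - 5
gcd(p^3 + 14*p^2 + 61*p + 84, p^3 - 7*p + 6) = p + 3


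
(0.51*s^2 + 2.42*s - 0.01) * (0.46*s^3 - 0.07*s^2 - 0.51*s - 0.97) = 0.2346*s^5 + 1.0775*s^4 - 0.4341*s^3 - 1.7282*s^2 - 2.3423*s + 0.0097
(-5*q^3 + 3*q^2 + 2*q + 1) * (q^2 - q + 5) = -5*q^5 + 8*q^4 - 26*q^3 + 14*q^2 + 9*q + 5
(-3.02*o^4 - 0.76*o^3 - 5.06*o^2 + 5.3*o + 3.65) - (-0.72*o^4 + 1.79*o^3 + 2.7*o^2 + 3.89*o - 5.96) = -2.3*o^4 - 2.55*o^3 - 7.76*o^2 + 1.41*o + 9.61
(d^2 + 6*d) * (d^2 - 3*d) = d^4 + 3*d^3 - 18*d^2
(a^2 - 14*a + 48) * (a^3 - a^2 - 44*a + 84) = a^5 - 15*a^4 + 18*a^3 + 652*a^2 - 3288*a + 4032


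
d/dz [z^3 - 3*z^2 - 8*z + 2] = 3*z^2 - 6*z - 8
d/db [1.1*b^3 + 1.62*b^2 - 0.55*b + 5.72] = 3.3*b^2 + 3.24*b - 0.55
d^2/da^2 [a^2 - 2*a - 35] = 2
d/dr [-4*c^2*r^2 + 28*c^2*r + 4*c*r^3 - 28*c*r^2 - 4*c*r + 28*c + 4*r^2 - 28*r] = -8*c^2*r + 28*c^2 + 12*c*r^2 - 56*c*r - 4*c + 8*r - 28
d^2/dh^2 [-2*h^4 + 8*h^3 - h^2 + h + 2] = -24*h^2 + 48*h - 2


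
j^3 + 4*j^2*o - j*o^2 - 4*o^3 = (j - o)*(j + o)*(j + 4*o)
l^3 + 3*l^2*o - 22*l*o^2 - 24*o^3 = (l - 4*o)*(l + o)*(l + 6*o)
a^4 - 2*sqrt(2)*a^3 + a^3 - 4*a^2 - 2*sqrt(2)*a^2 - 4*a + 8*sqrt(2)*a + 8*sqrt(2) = (a - 2)*(a + 1)*(a + 2)*(a - 2*sqrt(2))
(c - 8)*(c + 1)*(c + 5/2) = c^3 - 9*c^2/2 - 51*c/2 - 20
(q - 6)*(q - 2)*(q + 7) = q^3 - q^2 - 44*q + 84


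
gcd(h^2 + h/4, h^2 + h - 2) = 1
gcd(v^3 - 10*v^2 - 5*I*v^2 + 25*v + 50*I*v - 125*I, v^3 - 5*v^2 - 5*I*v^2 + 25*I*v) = v^2 + v*(-5 - 5*I) + 25*I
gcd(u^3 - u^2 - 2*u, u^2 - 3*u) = u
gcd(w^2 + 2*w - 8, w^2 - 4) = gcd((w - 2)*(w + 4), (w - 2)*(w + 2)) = w - 2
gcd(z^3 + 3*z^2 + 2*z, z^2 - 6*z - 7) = z + 1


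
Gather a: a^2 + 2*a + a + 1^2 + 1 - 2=a^2 + 3*a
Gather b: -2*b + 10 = 10 - 2*b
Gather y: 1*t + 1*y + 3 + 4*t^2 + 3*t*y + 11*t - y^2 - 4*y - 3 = 4*t^2 + 12*t - y^2 + y*(3*t - 3)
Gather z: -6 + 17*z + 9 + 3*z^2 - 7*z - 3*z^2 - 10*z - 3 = 0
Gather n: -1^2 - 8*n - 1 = -8*n - 2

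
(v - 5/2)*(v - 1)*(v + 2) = v^3 - 3*v^2/2 - 9*v/2 + 5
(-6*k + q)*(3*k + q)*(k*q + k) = -18*k^3*q - 18*k^3 - 3*k^2*q^2 - 3*k^2*q + k*q^3 + k*q^2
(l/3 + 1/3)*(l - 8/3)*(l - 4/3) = l^3/3 - l^2 - 4*l/27 + 32/27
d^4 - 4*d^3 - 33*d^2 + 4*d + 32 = (d - 8)*(d - 1)*(d + 1)*(d + 4)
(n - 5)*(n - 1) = n^2 - 6*n + 5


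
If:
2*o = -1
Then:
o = -1/2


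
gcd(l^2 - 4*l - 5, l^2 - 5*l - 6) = l + 1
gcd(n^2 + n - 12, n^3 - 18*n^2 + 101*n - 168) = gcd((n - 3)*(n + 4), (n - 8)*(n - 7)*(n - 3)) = n - 3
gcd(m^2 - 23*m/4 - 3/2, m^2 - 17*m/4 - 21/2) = m - 6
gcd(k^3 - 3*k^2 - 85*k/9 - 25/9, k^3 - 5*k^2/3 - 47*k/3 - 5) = k^2 - 14*k/3 - 5/3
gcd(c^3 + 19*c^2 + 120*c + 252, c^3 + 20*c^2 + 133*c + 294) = c^2 + 13*c + 42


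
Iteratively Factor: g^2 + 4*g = (g)*(g + 4)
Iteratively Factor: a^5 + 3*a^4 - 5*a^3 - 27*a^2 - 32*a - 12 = (a + 1)*(a^4 + 2*a^3 - 7*a^2 - 20*a - 12) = (a + 1)^2*(a^3 + a^2 - 8*a - 12) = (a - 3)*(a + 1)^2*(a^2 + 4*a + 4) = (a - 3)*(a + 1)^2*(a + 2)*(a + 2)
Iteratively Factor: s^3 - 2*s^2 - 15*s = (s - 5)*(s^2 + 3*s) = (s - 5)*(s + 3)*(s)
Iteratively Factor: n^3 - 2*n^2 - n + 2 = (n + 1)*(n^2 - 3*n + 2) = (n - 1)*(n + 1)*(n - 2)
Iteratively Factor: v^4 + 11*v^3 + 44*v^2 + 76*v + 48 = (v + 2)*(v^3 + 9*v^2 + 26*v + 24) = (v + 2)*(v + 3)*(v^2 + 6*v + 8) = (v + 2)*(v + 3)*(v + 4)*(v + 2)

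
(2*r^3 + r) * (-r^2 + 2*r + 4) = -2*r^5 + 4*r^4 + 7*r^3 + 2*r^2 + 4*r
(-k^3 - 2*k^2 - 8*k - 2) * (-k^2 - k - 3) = k^5 + 3*k^4 + 13*k^3 + 16*k^2 + 26*k + 6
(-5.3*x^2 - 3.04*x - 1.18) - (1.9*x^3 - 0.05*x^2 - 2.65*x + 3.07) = -1.9*x^3 - 5.25*x^2 - 0.39*x - 4.25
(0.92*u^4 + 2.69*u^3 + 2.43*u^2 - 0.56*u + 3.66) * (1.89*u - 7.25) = 1.7388*u^5 - 1.5859*u^4 - 14.9098*u^3 - 18.6759*u^2 + 10.9774*u - 26.535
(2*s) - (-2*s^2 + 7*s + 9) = 2*s^2 - 5*s - 9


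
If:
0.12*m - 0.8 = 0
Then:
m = 6.67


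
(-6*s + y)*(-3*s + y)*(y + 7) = 18*s^2*y + 126*s^2 - 9*s*y^2 - 63*s*y + y^3 + 7*y^2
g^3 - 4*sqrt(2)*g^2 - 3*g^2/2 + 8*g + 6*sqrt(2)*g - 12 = (g - 3/2)*(g - 2*sqrt(2))^2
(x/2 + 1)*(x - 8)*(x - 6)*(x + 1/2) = x^4/2 - 23*x^3/4 + 7*x^2 + 53*x + 24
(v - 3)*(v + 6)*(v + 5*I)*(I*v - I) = I*v^4 - 5*v^3 + 2*I*v^3 - 10*v^2 - 21*I*v^2 + 105*v + 18*I*v - 90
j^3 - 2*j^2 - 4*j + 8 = (j - 2)^2*(j + 2)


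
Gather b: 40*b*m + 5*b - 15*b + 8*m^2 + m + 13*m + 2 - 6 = b*(40*m - 10) + 8*m^2 + 14*m - 4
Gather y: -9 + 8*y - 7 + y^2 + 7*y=y^2 + 15*y - 16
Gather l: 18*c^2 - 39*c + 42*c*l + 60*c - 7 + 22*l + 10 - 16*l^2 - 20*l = 18*c^2 + 21*c - 16*l^2 + l*(42*c + 2) + 3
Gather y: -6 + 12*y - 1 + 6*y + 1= 18*y - 6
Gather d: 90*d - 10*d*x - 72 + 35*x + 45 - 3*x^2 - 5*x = d*(90 - 10*x) - 3*x^2 + 30*x - 27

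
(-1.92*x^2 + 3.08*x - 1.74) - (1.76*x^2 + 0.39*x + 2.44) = -3.68*x^2 + 2.69*x - 4.18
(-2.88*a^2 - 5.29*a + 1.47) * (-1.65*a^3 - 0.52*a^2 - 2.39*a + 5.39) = 4.752*a^5 + 10.2261*a^4 + 7.2085*a^3 - 3.6445*a^2 - 32.0264*a + 7.9233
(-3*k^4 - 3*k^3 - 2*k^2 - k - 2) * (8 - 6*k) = 18*k^5 - 6*k^4 - 12*k^3 - 10*k^2 + 4*k - 16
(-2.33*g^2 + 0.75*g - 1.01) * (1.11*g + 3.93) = -2.5863*g^3 - 8.3244*g^2 + 1.8264*g - 3.9693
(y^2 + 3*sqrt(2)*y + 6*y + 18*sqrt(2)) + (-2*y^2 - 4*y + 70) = -y^2 + 2*y + 3*sqrt(2)*y + 18*sqrt(2) + 70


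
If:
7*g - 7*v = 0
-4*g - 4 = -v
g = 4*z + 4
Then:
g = -4/3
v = -4/3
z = -4/3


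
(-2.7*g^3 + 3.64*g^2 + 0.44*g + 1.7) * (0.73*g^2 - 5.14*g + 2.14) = -1.971*g^5 + 16.5352*g^4 - 24.1664*g^3 + 6.769*g^2 - 7.7964*g + 3.638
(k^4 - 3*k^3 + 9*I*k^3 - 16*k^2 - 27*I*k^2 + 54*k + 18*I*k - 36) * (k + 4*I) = k^5 - 3*k^4 + 13*I*k^4 - 52*k^3 - 39*I*k^3 + 162*k^2 - 46*I*k^2 - 108*k + 216*I*k - 144*I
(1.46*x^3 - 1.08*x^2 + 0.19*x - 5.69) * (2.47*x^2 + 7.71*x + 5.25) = 3.6062*x^5 + 8.589*x^4 - 0.192500000000001*x^3 - 18.2594*x^2 - 42.8724*x - 29.8725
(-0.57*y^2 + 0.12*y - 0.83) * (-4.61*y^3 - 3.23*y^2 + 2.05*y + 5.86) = 2.6277*y^5 + 1.2879*y^4 + 2.2702*y^3 - 0.4133*y^2 - 0.9983*y - 4.8638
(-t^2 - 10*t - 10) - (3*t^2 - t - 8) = -4*t^2 - 9*t - 2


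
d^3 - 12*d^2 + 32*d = d*(d - 8)*(d - 4)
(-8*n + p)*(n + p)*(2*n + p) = -16*n^3 - 22*n^2*p - 5*n*p^2 + p^3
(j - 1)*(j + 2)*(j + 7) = j^3 + 8*j^2 + 5*j - 14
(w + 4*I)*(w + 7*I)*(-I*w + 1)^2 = -w^4 - 13*I*w^3 + 51*w^2 + 67*I*w - 28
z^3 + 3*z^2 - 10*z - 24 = (z - 3)*(z + 2)*(z + 4)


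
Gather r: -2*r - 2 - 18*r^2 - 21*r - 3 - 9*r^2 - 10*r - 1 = -27*r^2 - 33*r - 6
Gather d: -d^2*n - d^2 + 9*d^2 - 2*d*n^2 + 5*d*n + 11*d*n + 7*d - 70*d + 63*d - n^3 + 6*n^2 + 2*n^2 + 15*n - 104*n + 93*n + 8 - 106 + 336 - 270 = d^2*(8 - n) + d*(-2*n^2 + 16*n) - n^3 + 8*n^2 + 4*n - 32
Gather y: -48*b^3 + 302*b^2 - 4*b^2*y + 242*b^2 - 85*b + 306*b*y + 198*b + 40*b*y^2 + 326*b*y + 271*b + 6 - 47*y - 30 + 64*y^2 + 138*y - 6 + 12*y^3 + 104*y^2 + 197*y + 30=-48*b^3 + 544*b^2 + 384*b + 12*y^3 + y^2*(40*b + 168) + y*(-4*b^2 + 632*b + 288)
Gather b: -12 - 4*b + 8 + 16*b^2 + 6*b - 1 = 16*b^2 + 2*b - 5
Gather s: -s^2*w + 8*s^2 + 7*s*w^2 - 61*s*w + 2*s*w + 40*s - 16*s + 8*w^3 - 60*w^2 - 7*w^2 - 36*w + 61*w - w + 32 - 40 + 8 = s^2*(8 - w) + s*(7*w^2 - 59*w + 24) + 8*w^3 - 67*w^2 + 24*w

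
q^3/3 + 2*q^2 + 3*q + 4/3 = (q/3 + 1/3)*(q + 1)*(q + 4)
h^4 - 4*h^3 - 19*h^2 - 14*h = h*(h - 7)*(h + 1)*(h + 2)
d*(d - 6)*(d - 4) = d^3 - 10*d^2 + 24*d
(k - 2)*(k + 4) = k^2 + 2*k - 8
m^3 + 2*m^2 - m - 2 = (m - 1)*(m + 1)*(m + 2)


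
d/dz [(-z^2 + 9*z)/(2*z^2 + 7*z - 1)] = (-25*z^2 + 2*z - 9)/(4*z^4 + 28*z^3 + 45*z^2 - 14*z + 1)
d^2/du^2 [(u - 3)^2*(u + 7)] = 6*u + 2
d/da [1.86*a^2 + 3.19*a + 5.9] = 3.72*a + 3.19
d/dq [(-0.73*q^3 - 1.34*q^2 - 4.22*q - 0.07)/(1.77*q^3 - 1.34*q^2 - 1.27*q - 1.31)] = (3.35*q^4 + 16.793*q^3 - 0.712399999999999*q^2 + 3.3232*q + 5.4393)/(3.1329*q^6 - 4.7436*q^5 - 2.7002*q^4 - 1.2338*q^3 + 5.1237*q^2 + 3.3274*q + 1.7161)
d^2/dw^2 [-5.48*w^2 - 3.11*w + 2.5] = -10.9600000000000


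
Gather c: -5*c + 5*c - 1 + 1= 0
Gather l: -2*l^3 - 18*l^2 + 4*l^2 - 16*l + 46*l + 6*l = -2*l^3 - 14*l^2 + 36*l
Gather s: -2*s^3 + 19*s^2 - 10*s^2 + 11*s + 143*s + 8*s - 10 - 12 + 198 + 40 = -2*s^3 + 9*s^2 + 162*s + 216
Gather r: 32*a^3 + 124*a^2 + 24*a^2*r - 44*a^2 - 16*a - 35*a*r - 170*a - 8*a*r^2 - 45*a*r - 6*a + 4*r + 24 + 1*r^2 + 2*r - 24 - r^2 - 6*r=32*a^3 + 80*a^2 - 8*a*r^2 - 192*a + r*(24*a^2 - 80*a)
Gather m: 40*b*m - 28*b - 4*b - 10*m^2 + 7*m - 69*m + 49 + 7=-32*b - 10*m^2 + m*(40*b - 62) + 56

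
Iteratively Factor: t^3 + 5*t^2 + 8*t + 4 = (t + 1)*(t^2 + 4*t + 4) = (t + 1)*(t + 2)*(t + 2)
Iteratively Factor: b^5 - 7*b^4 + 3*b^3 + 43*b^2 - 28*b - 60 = (b - 3)*(b^4 - 4*b^3 - 9*b^2 + 16*b + 20) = (b - 3)*(b - 2)*(b^3 - 2*b^2 - 13*b - 10) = (b - 3)*(b - 2)*(b + 1)*(b^2 - 3*b - 10) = (b - 5)*(b - 3)*(b - 2)*(b + 1)*(b + 2)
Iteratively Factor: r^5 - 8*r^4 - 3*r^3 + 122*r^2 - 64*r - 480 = (r - 5)*(r^4 - 3*r^3 - 18*r^2 + 32*r + 96) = (r - 5)*(r - 4)*(r^3 + r^2 - 14*r - 24) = (r - 5)*(r - 4)*(r + 2)*(r^2 - r - 12) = (r - 5)*(r - 4)^2*(r + 2)*(r + 3)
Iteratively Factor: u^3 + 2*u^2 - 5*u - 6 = (u + 1)*(u^2 + u - 6) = (u - 2)*(u + 1)*(u + 3)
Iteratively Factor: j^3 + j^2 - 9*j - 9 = (j + 3)*(j^2 - 2*j - 3) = (j + 1)*(j + 3)*(j - 3)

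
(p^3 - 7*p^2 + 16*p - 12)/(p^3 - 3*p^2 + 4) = (p - 3)/(p + 1)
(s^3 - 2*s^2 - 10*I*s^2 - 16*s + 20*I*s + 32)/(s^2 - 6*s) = (s^3 + s^2*(-2 - 10*I) + 4*s*(-4 + 5*I) + 32)/(s*(s - 6))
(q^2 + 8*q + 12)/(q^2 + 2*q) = (q + 6)/q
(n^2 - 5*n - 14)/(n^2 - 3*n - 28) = (n + 2)/(n + 4)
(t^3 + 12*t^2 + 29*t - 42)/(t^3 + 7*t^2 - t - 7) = (t + 6)/(t + 1)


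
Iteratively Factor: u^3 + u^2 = (u)*(u^2 + u) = u*(u + 1)*(u)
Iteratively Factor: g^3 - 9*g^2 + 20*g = (g)*(g^2 - 9*g + 20) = g*(g - 4)*(g - 5)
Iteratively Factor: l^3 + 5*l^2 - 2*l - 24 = (l + 3)*(l^2 + 2*l - 8) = (l + 3)*(l + 4)*(l - 2)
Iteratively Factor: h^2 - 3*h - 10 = (h + 2)*(h - 5)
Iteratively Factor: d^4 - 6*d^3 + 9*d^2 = (d)*(d^3 - 6*d^2 + 9*d) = d*(d - 3)*(d^2 - 3*d) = d^2*(d - 3)*(d - 3)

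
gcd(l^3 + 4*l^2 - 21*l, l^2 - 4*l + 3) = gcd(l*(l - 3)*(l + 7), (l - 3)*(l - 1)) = l - 3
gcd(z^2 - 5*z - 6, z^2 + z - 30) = 1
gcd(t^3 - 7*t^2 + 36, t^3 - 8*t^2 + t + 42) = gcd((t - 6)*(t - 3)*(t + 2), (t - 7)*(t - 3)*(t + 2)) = t^2 - t - 6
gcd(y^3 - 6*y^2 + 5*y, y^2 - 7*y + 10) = y - 5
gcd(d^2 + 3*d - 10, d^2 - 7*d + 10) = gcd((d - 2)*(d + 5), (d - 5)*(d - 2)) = d - 2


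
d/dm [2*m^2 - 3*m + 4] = 4*m - 3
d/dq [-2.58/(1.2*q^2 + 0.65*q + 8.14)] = (6.192*q + 1.677)/(1.2*q^2 + 0.65*q + 8.14)^2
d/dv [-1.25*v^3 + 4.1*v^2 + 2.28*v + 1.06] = -3.75*v^2 + 8.2*v + 2.28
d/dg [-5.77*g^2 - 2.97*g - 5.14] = -11.54*g - 2.97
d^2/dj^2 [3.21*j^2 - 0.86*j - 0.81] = 6.42000000000000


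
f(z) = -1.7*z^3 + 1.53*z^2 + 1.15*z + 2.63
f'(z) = -5.1*z^2 + 3.06*z + 1.15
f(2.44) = -10.15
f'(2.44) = -21.75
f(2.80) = -19.47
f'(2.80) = -30.27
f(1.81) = -0.36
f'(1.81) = -10.02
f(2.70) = -16.57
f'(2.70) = -27.77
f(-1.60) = 11.67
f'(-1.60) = -16.80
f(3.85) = -67.28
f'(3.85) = -62.66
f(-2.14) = 23.84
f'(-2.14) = -28.75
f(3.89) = -69.81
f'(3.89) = -64.12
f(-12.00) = 3146.75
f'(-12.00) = -769.97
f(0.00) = 2.63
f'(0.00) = 1.15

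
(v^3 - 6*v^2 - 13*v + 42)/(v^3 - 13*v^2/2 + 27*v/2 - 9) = 2*(v^2 - 4*v - 21)/(2*v^2 - 9*v + 9)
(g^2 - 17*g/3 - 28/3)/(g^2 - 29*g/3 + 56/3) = (3*g + 4)/(3*g - 8)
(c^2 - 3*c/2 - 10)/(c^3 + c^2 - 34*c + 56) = (c + 5/2)/(c^2 + 5*c - 14)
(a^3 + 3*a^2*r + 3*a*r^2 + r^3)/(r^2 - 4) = (a^3 + 3*a^2*r + 3*a*r^2 + r^3)/(r^2 - 4)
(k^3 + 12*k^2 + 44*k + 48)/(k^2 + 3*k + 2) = (k^2 + 10*k + 24)/(k + 1)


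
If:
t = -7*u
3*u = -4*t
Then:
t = 0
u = 0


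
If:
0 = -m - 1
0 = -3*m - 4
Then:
No Solution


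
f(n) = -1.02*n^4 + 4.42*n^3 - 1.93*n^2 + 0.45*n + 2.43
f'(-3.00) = 241.53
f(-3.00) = -218.25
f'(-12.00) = 9006.45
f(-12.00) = -29069.37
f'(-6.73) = 1870.68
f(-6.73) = -3527.80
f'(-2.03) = 97.06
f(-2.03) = -60.73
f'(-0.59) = 8.18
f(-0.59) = 0.46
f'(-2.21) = 117.78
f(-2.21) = -80.03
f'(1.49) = 10.64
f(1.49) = 8.41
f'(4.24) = -88.53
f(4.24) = -23.10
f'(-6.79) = 1915.23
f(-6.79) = -3641.37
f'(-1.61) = 58.06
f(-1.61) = -28.60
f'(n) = -4.08*n^3 + 13.26*n^2 - 3.86*n + 0.45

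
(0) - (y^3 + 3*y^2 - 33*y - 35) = -y^3 - 3*y^2 + 33*y + 35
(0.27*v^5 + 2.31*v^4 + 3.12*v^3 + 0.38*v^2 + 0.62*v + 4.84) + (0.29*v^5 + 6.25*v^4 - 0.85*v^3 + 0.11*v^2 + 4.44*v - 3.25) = 0.56*v^5 + 8.56*v^4 + 2.27*v^3 + 0.49*v^2 + 5.06*v + 1.59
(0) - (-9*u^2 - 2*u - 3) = 9*u^2 + 2*u + 3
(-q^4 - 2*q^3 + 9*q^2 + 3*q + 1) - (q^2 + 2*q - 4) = -q^4 - 2*q^3 + 8*q^2 + q + 5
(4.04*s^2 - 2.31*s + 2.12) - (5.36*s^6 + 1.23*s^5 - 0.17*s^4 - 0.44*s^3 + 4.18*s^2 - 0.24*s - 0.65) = -5.36*s^6 - 1.23*s^5 + 0.17*s^4 + 0.44*s^3 - 0.14*s^2 - 2.07*s + 2.77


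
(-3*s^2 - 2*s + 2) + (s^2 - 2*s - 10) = -2*s^2 - 4*s - 8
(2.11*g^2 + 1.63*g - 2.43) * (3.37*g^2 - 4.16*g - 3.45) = 7.1107*g^4 - 3.2845*g^3 - 22.2494*g^2 + 4.4853*g + 8.3835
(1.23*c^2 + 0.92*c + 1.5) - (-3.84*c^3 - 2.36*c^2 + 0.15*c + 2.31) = 3.84*c^3 + 3.59*c^2 + 0.77*c - 0.81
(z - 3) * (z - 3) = z^2 - 6*z + 9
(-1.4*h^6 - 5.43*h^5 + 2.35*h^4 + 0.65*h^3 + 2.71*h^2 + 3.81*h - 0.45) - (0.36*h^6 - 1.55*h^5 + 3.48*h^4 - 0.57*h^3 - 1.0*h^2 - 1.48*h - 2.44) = -1.76*h^6 - 3.88*h^5 - 1.13*h^4 + 1.22*h^3 + 3.71*h^2 + 5.29*h + 1.99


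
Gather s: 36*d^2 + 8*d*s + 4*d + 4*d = 36*d^2 + 8*d*s + 8*d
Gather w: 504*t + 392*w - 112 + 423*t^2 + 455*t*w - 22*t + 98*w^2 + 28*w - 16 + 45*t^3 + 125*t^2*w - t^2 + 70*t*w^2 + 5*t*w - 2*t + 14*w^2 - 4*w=45*t^3 + 422*t^2 + 480*t + w^2*(70*t + 112) + w*(125*t^2 + 460*t + 416) - 128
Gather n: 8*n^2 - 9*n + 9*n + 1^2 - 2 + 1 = 8*n^2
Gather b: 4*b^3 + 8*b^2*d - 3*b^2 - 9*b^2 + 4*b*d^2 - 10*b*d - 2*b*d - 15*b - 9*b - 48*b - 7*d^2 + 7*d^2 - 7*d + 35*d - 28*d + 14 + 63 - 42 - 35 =4*b^3 + b^2*(8*d - 12) + b*(4*d^2 - 12*d - 72)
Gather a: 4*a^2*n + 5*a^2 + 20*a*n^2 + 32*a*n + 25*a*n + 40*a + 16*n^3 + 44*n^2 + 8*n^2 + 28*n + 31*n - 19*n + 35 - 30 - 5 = a^2*(4*n + 5) + a*(20*n^2 + 57*n + 40) + 16*n^3 + 52*n^2 + 40*n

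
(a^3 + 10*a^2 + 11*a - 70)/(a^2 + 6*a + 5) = (a^2 + 5*a - 14)/(a + 1)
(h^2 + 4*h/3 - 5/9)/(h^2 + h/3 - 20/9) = (3*h - 1)/(3*h - 4)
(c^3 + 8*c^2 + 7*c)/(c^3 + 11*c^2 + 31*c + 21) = c/(c + 3)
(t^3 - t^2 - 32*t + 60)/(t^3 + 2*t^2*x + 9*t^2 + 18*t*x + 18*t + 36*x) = (t^2 - 7*t + 10)/(t^2 + 2*t*x + 3*t + 6*x)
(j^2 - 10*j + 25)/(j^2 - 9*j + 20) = (j - 5)/(j - 4)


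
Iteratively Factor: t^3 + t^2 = (t + 1)*(t^2) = t*(t + 1)*(t)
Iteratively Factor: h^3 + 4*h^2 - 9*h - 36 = (h + 4)*(h^2 - 9) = (h + 3)*(h + 4)*(h - 3)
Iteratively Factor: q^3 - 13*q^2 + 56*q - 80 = (q - 4)*(q^2 - 9*q + 20) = (q - 4)^2*(q - 5)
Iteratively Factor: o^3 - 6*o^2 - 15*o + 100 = (o - 5)*(o^2 - o - 20) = (o - 5)^2*(o + 4)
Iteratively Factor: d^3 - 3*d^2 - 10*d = (d + 2)*(d^2 - 5*d) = d*(d + 2)*(d - 5)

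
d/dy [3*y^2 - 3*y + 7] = 6*y - 3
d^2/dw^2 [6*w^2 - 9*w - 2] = 12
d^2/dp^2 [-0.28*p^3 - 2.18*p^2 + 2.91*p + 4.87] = -1.68*p - 4.36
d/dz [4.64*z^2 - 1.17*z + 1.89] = 9.28*z - 1.17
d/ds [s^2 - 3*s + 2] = 2*s - 3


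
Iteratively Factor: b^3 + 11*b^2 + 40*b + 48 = (b + 4)*(b^2 + 7*b + 12) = (b + 3)*(b + 4)*(b + 4)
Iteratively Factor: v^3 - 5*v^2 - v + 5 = (v - 5)*(v^2 - 1) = (v - 5)*(v - 1)*(v + 1)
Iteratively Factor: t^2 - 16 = (t + 4)*(t - 4)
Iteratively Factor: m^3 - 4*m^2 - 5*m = (m - 5)*(m^2 + m) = m*(m - 5)*(m + 1)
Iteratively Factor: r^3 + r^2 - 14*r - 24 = (r - 4)*(r^2 + 5*r + 6) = (r - 4)*(r + 2)*(r + 3)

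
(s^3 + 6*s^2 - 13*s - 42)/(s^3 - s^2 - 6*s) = (s + 7)/s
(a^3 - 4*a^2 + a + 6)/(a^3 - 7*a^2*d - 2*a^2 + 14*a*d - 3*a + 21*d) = (a - 2)/(a - 7*d)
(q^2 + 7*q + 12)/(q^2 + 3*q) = (q + 4)/q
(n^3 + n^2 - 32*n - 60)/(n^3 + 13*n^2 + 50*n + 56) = (n^2 - n - 30)/(n^2 + 11*n + 28)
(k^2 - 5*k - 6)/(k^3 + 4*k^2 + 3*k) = (k - 6)/(k*(k + 3))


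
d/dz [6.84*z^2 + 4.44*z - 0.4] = 13.68*z + 4.44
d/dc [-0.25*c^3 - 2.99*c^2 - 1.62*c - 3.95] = -0.75*c^2 - 5.98*c - 1.62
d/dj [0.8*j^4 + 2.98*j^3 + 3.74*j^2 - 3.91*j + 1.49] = 3.2*j^3 + 8.94*j^2 + 7.48*j - 3.91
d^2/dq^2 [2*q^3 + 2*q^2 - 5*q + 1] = 12*q + 4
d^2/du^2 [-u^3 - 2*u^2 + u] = -6*u - 4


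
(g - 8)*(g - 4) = g^2 - 12*g + 32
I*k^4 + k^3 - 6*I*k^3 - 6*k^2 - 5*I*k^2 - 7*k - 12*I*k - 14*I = (k - 7)*(k - 2*I)*(k + I)*(I*k + I)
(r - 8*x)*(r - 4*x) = r^2 - 12*r*x + 32*x^2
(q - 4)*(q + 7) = q^2 + 3*q - 28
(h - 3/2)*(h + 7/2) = h^2 + 2*h - 21/4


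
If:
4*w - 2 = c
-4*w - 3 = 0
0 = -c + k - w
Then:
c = -5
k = -23/4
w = -3/4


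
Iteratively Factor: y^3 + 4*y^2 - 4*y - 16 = (y + 4)*(y^2 - 4) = (y - 2)*(y + 4)*(y + 2)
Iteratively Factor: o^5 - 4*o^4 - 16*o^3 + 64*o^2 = (o)*(o^4 - 4*o^3 - 16*o^2 + 64*o) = o*(o - 4)*(o^3 - 16*o) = o*(o - 4)^2*(o^2 + 4*o) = o^2*(o - 4)^2*(o + 4)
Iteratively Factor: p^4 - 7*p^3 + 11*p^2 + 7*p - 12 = (p - 3)*(p^3 - 4*p^2 - p + 4) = (p - 4)*(p - 3)*(p^2 - 1) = (p - 4)*(p - 3)*(p + 1)*(p - 1)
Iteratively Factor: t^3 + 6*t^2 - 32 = (t - 2)*(t^2 + 8*t + 16) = (t - 2)*(t + 4)*(t + 4)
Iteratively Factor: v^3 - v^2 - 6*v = (v + 2)*(v^2 - 3*v) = v*(v + 2)*(v - 3)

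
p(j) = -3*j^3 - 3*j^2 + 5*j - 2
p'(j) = -9*j^2 - 6*j + 5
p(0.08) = -1.62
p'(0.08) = 4.46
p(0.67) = -0.90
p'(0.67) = -3.06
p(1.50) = -11.38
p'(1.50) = -24.25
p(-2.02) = 0.39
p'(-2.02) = -19.60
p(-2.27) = 6.28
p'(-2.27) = -27.76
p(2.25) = -40.11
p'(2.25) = -54.06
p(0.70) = -1.00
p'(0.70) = -3.61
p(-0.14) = -2.75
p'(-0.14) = 5.66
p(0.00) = -2.00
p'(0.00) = 5.00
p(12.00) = -5558.00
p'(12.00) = -1363.00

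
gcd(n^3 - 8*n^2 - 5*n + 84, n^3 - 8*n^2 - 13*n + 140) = n - 7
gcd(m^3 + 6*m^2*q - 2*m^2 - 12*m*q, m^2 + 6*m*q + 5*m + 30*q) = m + 6*q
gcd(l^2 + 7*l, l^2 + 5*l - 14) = l + 7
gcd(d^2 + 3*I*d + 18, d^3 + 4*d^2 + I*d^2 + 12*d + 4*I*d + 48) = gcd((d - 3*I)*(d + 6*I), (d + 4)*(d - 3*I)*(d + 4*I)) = d - 3*I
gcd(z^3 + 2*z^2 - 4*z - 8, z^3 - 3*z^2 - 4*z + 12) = z^2 - 4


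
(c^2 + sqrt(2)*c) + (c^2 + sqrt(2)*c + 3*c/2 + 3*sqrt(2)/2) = 2*c^2 + 3*c/2 + 2*sqrt(2)*c + 3*sqrt(2)/2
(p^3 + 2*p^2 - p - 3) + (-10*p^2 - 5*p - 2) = p^3 - 8*p^2 - 6*p - 5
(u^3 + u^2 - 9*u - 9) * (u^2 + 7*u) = u^5 + 8*u^4 - 2*u^3 - 72*u^2 - 63*u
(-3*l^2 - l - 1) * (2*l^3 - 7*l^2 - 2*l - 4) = -6*l^5 + 19*l^4 + 11*l^3 + 21*l^2 + 6*l + 4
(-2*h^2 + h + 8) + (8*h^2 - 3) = 6*h^2 + h + 5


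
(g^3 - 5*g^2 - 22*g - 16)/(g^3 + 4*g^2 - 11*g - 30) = (g^2 - 7*g - 8)/(g^2 + 2*g - 15)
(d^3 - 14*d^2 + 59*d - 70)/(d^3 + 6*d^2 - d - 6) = (d^3 - 14*d^2 + 59*d - 70)/(d^3 + 6*d^2 - d - 6)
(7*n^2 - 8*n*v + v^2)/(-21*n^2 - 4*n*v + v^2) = (-n + v)/(3*n + v)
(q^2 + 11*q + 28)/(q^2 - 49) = (q + 4)/(q - 7)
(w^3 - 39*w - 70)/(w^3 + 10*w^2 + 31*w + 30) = (w - 7)/(w + 3)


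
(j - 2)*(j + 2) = j^2 - 4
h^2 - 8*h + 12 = (h - 6)*(h - 2)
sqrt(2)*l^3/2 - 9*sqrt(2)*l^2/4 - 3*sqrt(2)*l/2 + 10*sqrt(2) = (l - 4)*(l - 5/2)*(sqrt(2)*l/2 + sqrt(2))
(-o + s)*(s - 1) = -o*s + o + s^2 - s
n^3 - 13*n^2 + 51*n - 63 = (n - 7)*(n - 3)^2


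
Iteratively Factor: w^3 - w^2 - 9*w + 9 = (w - 3)*(w^2 + 2*w - 3) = (w - 3)*(w + 3)*(w - 1)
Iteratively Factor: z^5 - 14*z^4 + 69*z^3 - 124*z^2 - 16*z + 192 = (z - 4)*(z^4 - 10*z^3 + 29*z^2 - 8*z - 48) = (z - 4)^2*(z^3 - 6*z^2 + 5*z + 12) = (z - 4)^3*(z^2 - 2*z - 3) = (z - 4)^3*(z + 1)*(z - 3)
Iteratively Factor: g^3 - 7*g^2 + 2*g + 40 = (g - 4)*(g^2 - 3*g - 10) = (g - 4)*(g + 2)*(g - 5)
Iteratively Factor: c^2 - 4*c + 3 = (c - 1)*(c - 3)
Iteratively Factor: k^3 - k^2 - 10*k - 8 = (k + 1)*(k^2 - 2*k - 8) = (k - 4)*(k + 1)*(k + 2)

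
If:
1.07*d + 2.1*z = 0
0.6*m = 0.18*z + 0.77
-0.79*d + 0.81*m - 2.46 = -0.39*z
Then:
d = -1.28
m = 1.48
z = 0.65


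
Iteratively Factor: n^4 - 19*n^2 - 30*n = (n + 3)*(n^3 - 3*n^2 - 10*n) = (n + 2)*(n + 3)*(n^2 - 5*n) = n*(n + 2)*(n + 3)*(n - 5)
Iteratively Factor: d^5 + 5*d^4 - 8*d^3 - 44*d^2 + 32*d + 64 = (d + 4)*(d^4 + d^3 - 12*d^2 + 4*d + 16) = (d + 1)*(d + 4)*(d^3 - 12*d + 16) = (d - 2)*(d + 1)*(d + 4)*(d^2 + 2*d - 8) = (d - 2)*(d + 1)*(d + 4)^2*(d - 2)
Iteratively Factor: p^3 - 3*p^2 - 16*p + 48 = (p + 4)*(p^2 - 7*p + 12) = (p - 3)*(p + 4)*(p - 4)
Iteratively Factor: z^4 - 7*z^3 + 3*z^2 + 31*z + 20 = (z + 1)*(z^3 - 8*z^2 + 11*z + 20) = (z - 4)*(z + 1)*(z^2 - 4*z - 5) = (z - 5)*(z - 4)*(z + 1)*(z + 1)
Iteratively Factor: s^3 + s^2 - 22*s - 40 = (s + 4)*(s^2 - 3*s - 10) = (s + 2)*(s + 4)*(s - 5)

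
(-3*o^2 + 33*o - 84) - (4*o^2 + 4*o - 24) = -7*o^2 + 29*o - 60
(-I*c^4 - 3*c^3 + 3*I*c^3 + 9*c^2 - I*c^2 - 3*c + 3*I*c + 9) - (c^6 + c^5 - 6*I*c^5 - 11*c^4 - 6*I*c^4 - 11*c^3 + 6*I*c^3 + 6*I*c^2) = -c^6 - c^5 + 6*I*c^5 + 11*c^4 + 5*I*c^4 + 8*c^3 - 3*I*c^3 + 9*c^2 - 7*I*c^2 - 3*c + 3*I*c + 9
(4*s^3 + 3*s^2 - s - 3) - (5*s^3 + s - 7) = -s^3 + 3*s^2 - 2*s + 4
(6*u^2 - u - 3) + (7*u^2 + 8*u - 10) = 13*u^2 + 7*u - 13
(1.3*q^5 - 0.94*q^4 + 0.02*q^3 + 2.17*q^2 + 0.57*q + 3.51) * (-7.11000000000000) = -9.243*q^5 + 6.6834*q^4 - 0.1422*q^3 - 15.4287*q^2 - 4.0527*q - 24.9561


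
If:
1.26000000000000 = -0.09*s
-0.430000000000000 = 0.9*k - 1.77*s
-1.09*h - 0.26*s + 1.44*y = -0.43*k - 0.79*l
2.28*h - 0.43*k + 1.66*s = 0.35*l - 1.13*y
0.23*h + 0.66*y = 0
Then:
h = 12.63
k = -28.01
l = 36.09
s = -14.00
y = -4.40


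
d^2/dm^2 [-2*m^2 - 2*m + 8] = -4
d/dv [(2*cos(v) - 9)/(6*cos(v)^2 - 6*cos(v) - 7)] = 4*(3*cos(v)^2 - 27*cos(v) + 17)*sin(v)/(6*sin(v)^2 + 6*cos(v) + 1)^2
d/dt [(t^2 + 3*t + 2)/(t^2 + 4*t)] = (t^2 - 4*t - 8)/(t^2*(t^2 + 8*t + 16))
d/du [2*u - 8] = 2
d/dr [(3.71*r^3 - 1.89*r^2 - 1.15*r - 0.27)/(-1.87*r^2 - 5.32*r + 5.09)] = (-6.9377*r^4 - 39.4744*r^3 + 64.556*r^2 - 20.25*r - 7.2899)/(3.4969*r^4 + 19.8968*r^3 + 9.2658*r^2 - 54.1576*r + 25.9081)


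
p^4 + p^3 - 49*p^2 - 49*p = p*(p - 7)*(p + 1)*(p + 7)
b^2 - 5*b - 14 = (b - 7)*(b + 2)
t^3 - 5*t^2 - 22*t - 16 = (t - 8)*(t + 1)*(t + 2)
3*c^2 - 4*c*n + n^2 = (-3*c + n)*(-c + n)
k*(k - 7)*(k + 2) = k^3 - 5*k^2 - 14*k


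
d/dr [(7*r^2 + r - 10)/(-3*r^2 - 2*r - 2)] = 11*(-r^2 - 8*r - 2)/(9*r^4 + 12*r^3 + 16*r^2 + 8*r + 4)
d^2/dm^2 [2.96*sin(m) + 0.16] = -2.96*sin(m)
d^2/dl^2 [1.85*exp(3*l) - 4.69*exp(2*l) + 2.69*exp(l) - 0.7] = (16.65*exp(2*l) - 18.76*exp(l) + 2.69)*exp(l)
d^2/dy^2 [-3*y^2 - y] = -6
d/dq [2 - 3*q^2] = -6*q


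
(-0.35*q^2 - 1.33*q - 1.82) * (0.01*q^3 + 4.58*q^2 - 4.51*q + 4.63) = -0.0035*q^5 - 1.6163*q^4 - 4.5311*q^3 - 3.9578*q^2 + 2.0503*q - 8.4266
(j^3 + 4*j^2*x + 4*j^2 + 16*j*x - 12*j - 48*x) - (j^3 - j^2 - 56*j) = 4*j^2*x + 5*j^2 + 16*j*x + 44*j - 48*x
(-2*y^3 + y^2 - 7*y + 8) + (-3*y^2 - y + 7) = -2*y^3 - 2*y^2 - 8*y + 15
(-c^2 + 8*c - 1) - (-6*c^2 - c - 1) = 5*c^2 + 9*c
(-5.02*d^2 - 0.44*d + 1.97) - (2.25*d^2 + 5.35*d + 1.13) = -7.27*d^2 - 5.79*d + 0.84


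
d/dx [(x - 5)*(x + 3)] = 2*x - 2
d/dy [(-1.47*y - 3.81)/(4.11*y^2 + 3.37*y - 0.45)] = (6.0417*y^2 + 31.3182*y + 13.5012)/(16.8921*y^4 + 27.7014*y^3 + 7.6579*y^2 - 3.033*y + 0.2025)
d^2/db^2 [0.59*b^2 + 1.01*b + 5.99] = 1.18000000000000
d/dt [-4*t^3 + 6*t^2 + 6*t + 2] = -12*t^2 + 12*t + 6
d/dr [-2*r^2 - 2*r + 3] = -4*r - 2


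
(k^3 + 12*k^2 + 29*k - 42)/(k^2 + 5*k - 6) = k + 7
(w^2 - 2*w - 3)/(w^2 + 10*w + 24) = (w^2 - 2*w - 3)/(w^2 + 10*w + 24)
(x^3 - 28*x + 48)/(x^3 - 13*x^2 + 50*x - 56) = (x + 6)/(x - 7)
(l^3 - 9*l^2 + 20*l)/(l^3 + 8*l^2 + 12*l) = (l^2 - 9*l + 20)/(l^2 + 8*l + 12)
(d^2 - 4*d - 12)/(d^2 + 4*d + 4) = (d - 6)/(d + 2)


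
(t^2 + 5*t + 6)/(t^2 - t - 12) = (t + 2)/(t - 4)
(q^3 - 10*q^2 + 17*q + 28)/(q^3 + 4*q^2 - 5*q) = (q^3 - 10*q^2 + 17*q + 28)/(q*(q^2 + 4*q - 5))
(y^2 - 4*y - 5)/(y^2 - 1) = (y - 5)/(y - 1)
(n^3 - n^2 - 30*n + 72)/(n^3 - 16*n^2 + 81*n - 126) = (n^2 + 2*n - 24)/(n^2 - 13*n + 42)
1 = 1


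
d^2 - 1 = (d - 1)*(d + 1)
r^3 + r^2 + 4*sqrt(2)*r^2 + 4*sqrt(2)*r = r*(r + 1)*(r + 4*sqrt(2))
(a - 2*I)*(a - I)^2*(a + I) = a^4 - 3*I*a^3 - a^2 - 3*I*a - 2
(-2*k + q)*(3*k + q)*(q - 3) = -6*k^2*q + 18*k^2 + k*q^2 - 3*k*q + q^3 - 3*q^2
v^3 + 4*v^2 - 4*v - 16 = (v - 2)*(v + 2)*(v + 4)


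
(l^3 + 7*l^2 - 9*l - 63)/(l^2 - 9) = l + 7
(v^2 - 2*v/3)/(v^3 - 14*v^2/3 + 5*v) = (3*v - 2)/(3*v^2 - 14*v + 15)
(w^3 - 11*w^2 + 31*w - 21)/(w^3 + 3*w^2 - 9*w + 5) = (w^2 - 10*w + 21)/(w^2 + 4*w - 5)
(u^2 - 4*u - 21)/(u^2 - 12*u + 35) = (u + 3)/(u - 5)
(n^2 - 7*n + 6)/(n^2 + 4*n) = (n^2 - 7*n + 6)/(n*(n + 4))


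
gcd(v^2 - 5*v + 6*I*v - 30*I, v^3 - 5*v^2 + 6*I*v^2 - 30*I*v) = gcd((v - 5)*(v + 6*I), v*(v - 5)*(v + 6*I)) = v^2 + v*(-5 + 6*I) - 30*I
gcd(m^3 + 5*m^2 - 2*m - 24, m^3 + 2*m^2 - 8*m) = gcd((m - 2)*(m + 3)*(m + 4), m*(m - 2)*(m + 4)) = m^2 + 2*m - 8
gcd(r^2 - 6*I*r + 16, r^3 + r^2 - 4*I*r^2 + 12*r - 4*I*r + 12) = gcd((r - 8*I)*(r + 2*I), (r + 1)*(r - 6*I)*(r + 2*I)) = r + 2*I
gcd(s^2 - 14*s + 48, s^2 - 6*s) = s - 6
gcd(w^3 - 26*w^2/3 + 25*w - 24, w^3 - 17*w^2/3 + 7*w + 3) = w^2 - 6*w + 9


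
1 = 1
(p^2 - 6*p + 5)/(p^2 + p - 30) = (p - 1)/(p + 6)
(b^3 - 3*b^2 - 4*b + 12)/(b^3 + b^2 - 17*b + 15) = (b^2 - 4)/(b^2 + 4*b - 5)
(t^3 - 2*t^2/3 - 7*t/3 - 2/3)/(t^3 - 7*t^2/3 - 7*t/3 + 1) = (3*t^2 - 5*t - 2)/(3*t^2 - 10*t + 3)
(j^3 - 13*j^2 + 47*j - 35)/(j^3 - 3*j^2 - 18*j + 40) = (j^2 - 8*j + 7)/(j^2 + 2*j - 8)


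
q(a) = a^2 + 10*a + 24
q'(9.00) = 28.00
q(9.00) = 195.00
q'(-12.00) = -14.00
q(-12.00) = 48.00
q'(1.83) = 13.66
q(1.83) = 45.65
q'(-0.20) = 9.60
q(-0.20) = 22.04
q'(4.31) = 18.62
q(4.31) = 85.68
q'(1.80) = 13.60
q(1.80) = 45.24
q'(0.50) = 11.00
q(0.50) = 29.25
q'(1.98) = 13.96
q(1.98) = 47.72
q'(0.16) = 10.32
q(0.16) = 25.63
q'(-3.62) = 2.76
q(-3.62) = 0.90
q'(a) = 2*a + 10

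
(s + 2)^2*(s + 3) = s^3 + 7*s^2 + 16*s + 12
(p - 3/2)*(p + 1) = p^2 - p/2 - 3/2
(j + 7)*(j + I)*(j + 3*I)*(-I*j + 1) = -I*j^4 + 5*j^3 - 7*I*j^3 + 35*j^2 + 7*I*j^2 - 3*j + 49*I*j - 21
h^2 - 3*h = h*(h - 3)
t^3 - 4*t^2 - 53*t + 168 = (t - 8)*(t - 3)*(t + 7)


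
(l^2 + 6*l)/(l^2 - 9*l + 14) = l*(l + 6)/(l^2 - 9*l + 14)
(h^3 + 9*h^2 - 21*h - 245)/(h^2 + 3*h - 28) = (h^2 + 2*h - 35)/(h - 4)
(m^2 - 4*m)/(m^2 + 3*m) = (m - 4)/(m + 3)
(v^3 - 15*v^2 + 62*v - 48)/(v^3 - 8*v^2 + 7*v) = (v^2 - 14*v + 48)/(v*(v - 7))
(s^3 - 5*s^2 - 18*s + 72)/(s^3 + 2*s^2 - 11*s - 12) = (s - 6)/(s + 1)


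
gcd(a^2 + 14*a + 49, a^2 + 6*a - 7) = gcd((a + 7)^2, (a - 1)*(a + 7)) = a + 7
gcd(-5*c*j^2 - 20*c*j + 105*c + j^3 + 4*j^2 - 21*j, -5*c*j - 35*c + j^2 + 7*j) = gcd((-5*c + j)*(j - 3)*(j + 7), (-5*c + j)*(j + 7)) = 5*c*j + 35*c - j^2 - 7*j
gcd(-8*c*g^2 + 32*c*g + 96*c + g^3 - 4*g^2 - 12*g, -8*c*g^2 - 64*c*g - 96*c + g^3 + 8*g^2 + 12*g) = 8*c*g + 16*c - g^2 - 2*g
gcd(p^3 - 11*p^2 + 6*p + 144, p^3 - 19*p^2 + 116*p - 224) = p - 8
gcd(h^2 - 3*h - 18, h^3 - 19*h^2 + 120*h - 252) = h - 6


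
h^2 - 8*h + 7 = (h - 7)*(h - 1)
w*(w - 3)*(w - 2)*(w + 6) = w^4 + w^3 - 24*w^2 + 36*w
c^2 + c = c*(c + 1)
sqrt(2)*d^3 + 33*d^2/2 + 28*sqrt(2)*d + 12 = (d + 2*sqrt(2))*(d + 6*sqrt(2))*(sqrt(2)*d + 1/2)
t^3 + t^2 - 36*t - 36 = (t - 6)*(t + 1)*(t + 6)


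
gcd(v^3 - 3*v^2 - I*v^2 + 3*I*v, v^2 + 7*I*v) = v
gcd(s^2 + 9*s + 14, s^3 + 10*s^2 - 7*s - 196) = s + 7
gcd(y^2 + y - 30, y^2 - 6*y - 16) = 1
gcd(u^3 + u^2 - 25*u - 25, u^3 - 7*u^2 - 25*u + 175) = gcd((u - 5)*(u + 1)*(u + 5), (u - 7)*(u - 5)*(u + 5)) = u^2 - 25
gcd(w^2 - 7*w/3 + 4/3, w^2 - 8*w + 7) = w - 1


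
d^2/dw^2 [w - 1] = 0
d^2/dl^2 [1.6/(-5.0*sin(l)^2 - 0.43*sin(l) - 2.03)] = (160.0*sin(l)^4 + 10.32*sin(l)^3 - 304.66416*sin(l)^2 - 22.03664*sin(l) + 31.88832)/(5.0*sin(l)^2 + 0.43*sin(l) + 2.03)^3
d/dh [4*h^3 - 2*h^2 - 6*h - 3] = 12*h^2 - 4*h - 6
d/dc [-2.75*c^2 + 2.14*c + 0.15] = 2.14 - 5.5*c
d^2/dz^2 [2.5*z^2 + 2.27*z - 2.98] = 5.00000000000000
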